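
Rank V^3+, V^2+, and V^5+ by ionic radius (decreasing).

V^2+ > V^3+ > V^5+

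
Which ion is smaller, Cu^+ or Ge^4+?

Ge^4+

Isoelectronic series (28 e⁻ each). Size is set by nuclear charge: more protons means a smaller ion. Ge^4+ (Z=32), Cu^+ (Z=29).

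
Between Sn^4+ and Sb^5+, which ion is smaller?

Sb^5+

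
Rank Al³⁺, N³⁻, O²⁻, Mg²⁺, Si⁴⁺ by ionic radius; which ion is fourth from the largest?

Each ion has 10 electrons. The ranking follows nuclear charge in reverse — greater Z gives a smaller radius. Si⁴⁺ (Z=14), Al³⁺ (Z=13), Mg²⁺ (Z=12), O²⁻ (Z=8), N³⁻ (Z=7).
Full ascending order: Si⁴⁺ < Al³⁺ < Mg²⁺ < O²⁻ < N³⁻. Counting from the largest, position 4 is Al³⁺.

Al³⁺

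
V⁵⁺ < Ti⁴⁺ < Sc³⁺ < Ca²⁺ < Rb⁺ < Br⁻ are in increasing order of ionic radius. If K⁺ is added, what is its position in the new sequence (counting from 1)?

Tabulating Z and e⁻: V⁵⁺ (Z=23, 18 e⁻), Ti⁴⁺ (Z=22, 18 e⁻), Sc³⁺ (Z=21, 18 e⁻), Ca²⁺ (Z=20, 18 e⁻), K⁺ (Z=19, 18 e⁻), Rb⁺ (Z=37, 36 e⁻), Br⁻ (Z=35, 36 e⁻). V⁵⁺ < Ti⁴⁺ (isoelectronic, higher Z=23 is smaller); Ti⁴⁺ < Sc³⁺ (isoelectronic, higher Z=22 is smaller); Sc³⁺ < Ca²⁺ (isoelectronic, higher Z=21 is smaller); Ca²⁺ < K⁺ (isoelectronic, higher Z=20 is smaller); K⁺ < Rb⁺ (same group, period 4 vs 5); Rb⁺ < Br⁻ (isoelectronic, higher Z=37 is smaller).
Putting K⁺ in gives V⁵⁺ < Ti⁴⁺ < Sc³⁺ < Ca²⁺ < K⁺ < Rb⁺ < Br⁻; it lands at slot 5.

5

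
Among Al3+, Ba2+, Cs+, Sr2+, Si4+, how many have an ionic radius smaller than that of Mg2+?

2

First list Z and electron count for each: Si4+ has 10 e⁻ (Z=14), Al3+ has 10 e⁻ (Z=13), Mg2+ has 10 e⁻ (Z=12), Sr2+ has 36 e⁻ (Z=38), Ba2+ has 54 e⁻ (Z=56), Cs+ has 54 e⁻ (Z=55). Si4+ < Al3+ (both 10 e⁻, Z=14>13); Al3+ < Mg2+ (isoelectronic, higher Z=13 is smaller); Mg2+ < Sr2+ (same group, period 3 vs 5); Sr2+ < Ba2+ (same group, 1 shell fewer); Ba2+ < Cs+ (isoelectronic, higher Z=56 is smaller).
Ordering all of them (including Mg2+) by radius gives Si4+ < Al3+ < Mg2+ < Sr2+ < Ba2+ < Cs+. That's 2.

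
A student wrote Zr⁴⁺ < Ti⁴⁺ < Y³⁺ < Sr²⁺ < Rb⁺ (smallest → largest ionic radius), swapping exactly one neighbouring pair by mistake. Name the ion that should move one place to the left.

Ti⁴⁺

The pair Zr⁴⁺, Ti⁴⁺ is the wrong way round — both in group 4 with the same charge; Ti⁴⁺ (period 4) has the smaller radius. All other adjacent pairs agree with periodic trends, so Ti⁴⁺ is the misplaced ion.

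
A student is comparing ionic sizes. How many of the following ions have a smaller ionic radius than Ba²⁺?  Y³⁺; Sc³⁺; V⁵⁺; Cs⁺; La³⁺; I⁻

4

Tabulating Z and e⁻: V⁵⁺ (Z=23, 18 e⁻), Sc³⁺ (Z=21, 18 e⁻), Y³⁺ (Z=39, 36 e⁻), La³⁺ (Z=57, 54 e⁻), Ba²⁺ (Z=56, 54 e⁻), Cs⁺ (Z=55, 54 e⁻), I⁻ (Z=53, 54 e⁻). V⁵⁺ < Sc³⁺ (isoelectronic, higher Z=23 is smaller); Sc³⁺ < Y³⁺ (same group, 1 shell fewer); Y³⁺ < La³⁺ (same group, 1 shell fewer); La³⁺ < Ba²⁺ (both 54 e⁻, Z=57>56); Ba²⁺ < Cs⁺ (both 54 e⁻, Z=56>55); Cs⁺ < I⁻ (both 54 e⁻, Z=55>53).
Overall: V⁵⁺ < Sc³⁺ < Y³⁺ < La³⁺ < Ba²⁺ < Cs⁺ < I⁻. Ba²⁺ has 4 below it and 2 above. Count: 4.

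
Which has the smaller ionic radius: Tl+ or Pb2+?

All of these have 80 electrons (isoelectronic). With the same electron cloud, the ion with the most protons pulls it in tightest. Nuclear charges: Pb2+ (Z=82), Tl+ (Z=81). Highest Z is smallest.

Pb2+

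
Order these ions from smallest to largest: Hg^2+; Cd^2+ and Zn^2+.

Zn^2+ < Cd^2+ < Hg^2+

These ions sit in one column with identical charge. Each step down the periodic table adds a principal shell, increasing the radius.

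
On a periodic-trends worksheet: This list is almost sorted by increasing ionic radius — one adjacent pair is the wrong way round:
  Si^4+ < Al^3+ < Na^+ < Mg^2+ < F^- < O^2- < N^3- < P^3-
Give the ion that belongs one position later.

The pair Na^+, Mg^2+ is the wrong way round — they are isoelectronic (10 e⁻) and Mg has more protons than Na (12 vs 11), making Mg^2+ smaller. All other adjacent pairs agree with periodic trends, so Na^+ is the misplaced ion.

Na^+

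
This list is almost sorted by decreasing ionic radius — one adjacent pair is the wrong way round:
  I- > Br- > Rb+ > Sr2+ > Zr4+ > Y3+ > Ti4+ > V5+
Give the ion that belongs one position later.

Compare adjacent ions: they are isoelectronic (36 e⁻) and Zr has more protons than Y (40 vs 39), making Zr4+ smaller — yet in this decreasing list Zr4+ sits before Y3+. Nothing else is reversed, so Zr4+ should move one place to the right.

Zr4+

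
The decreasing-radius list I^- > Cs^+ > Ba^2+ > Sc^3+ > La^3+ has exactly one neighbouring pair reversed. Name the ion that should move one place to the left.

La^3+

Check each adjacent pair. Sc^3+ and La^3+ are reversed: same group and charge — period 4 sits above period 6, so Sc^3+ is smaller. No other neighbouring pair contradicts the periodic trends, so La^3+ is the ion listed too late.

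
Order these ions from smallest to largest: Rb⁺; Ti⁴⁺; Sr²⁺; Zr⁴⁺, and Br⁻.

First list Z and electron count for each: Ti⁴⁺ (Z=22, 18 e⁻), Zr⁴⁺ (Z=40, 36 e⁻), Sr²⁺ (Z=38, 36 e⁻), Rb⁺ (Z=37, 36 e⁻), Br⁻ (Z=35, 36 e⁻). Ti⁴⁺ < Zr⁴⁺ (same group, 1 shell fewer); Zr⁴⁺ < Sr²⁺ (both 36 e⁻, Z=40>38); Sr²⁺ < Rb⁺ (both 36 e⁻, Z=38>37); Rb⁺ < Br⁻ (both 36 e⁻, Z=37>35).

Ti⁴⁺ < Zr⁴⁺ < Sr²⁺ < Rb⁺ < Br⁻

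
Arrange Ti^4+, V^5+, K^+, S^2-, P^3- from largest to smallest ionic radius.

P^3- > S^2- > K^+ > Ti^4+ > V^5+

Each ion has 18 electrons. The ranking follows nuclear charge in reverse — greater Z gives a smaller radius. V^5+ (Z=23), Ti^4+ (Z=22), K^+ (Z=19), S^2- (Z=16), P^3- (Z=15).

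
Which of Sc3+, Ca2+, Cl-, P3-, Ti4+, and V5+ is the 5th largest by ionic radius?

Ti4+

All of these have 18 electrons (isoelectronic). With the same electron cloud, the ion with the most protons pulls it in tightest. Nuclear charges: V5+ (Z=23), Ti4+ (Z=22), Sc3+ (Z=21), Ca2+ (Z=20), Cl- (Z=17), P3- (Z=15). Highest Z is smallest.
Full ascending order: V5+ < Ti4+ < Sc3+ < Ca2+ < Cl- < P3-. Counting from the largest, position 5 is Ti4+.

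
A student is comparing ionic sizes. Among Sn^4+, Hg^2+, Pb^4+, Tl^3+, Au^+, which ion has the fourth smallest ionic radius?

Hg^2+

Sn^4+ has 46 e⁻ (Z=50), Pb^4+ has 78 e⁻ (Z=82), Tl^3+ has 78 e⁻ (Z=81), Hg^2+ has 78 e⁻ (Z=80), Au^+ has 78 e⁻ (Z=79). Sn^4+ < Pb^4+ (same group, period 5 vs 6); Pb^4+ < Tl^3+ (isoelectronic, higher Z=82 is smaller); Tl^3+ < Hg^2+ (both 78 e⁻, Z=81>80); Hg^2+ < Au^+ (both 78 e⁻, Z=80>79).
Ordering: Sn^4+ < Pb^4+ < Tl^3+ < Hg^2+ < Au^+. The fourth smallest is Hg^2+.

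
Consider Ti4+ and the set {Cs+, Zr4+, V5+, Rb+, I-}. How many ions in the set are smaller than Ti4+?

Electron counts and nuclear charges: V5+ (Z=23, 18 e⁻), Ti4+ (Z=22, 18 e⁻), Zr4+ (Z=40, 36 e⁻), Rb+ (Z=37, 36 e⁻), Cs+ (Z=55, 54 e⁻), I- (Z=53, 54 e⁻). V5+ < Ti4+ (both 18 e⁻, Z=23>22); Ti4+ < Zr4+ (same group, 1 shell fewer); Zr4+ < Rb+ (isoelectronic, higher Z=40 is smaller); Rb+ < Cs+ (same group, period 5 vs 6); Cs+ < I- (both 54 e⁻, Z=55>53).
Ordering all of them (including Ti4+) by radius gives V5+ < Ti4+ < Zr4+ < Rb+ < Cs+ < I-. That's 1.

1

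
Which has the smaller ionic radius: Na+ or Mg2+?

Mg2+

Isoelectronic series (10 e⁻ each). Size is set by nuclear charge: more protons means a smaller ion. Mg2+ (Z=12), Na+ (Z=11).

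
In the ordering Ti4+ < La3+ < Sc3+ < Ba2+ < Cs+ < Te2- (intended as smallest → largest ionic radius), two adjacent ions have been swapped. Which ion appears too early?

Scanning neighbour by neighbour, only La3+/Sc3+ violates a trend: Sc3+ and La3+ are in one column with the same charge; the lighter period-4 ion has 2 fewer shells and is smaller. That makes La3+ the one sitting a position early relative to where it belongs.

La3+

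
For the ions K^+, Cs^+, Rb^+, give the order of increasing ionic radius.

All are in the same group with charge +1. Radius grows down the group as n (the outermost shell) increases.

K^+ < Rb^+ < Cs^+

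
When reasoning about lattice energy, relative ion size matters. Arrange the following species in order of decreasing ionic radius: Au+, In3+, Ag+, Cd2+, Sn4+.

Au+ > Ag+ > Cd2+ > In3+ > Sn4+

Work out protons and electrons: Sn4+ (Z=50, 46 e⁻), In3+ (Z=49, 46 e⁻), Cd2+ (Z=48, 46 e⁻), Ag+ (Z=47, 46 e⁻), Au+ (Z=79, 78 e⁻). Sn4+ < In3+ (both 46 e⁻, Z=50>49); In3+ < Cd2+ (both 46 e⁻, Z=49>48); Cd2+ < Ag+ (isoelectronic, higher Z=48 is smaller); Ag+ < Au+ (same group, period 5 vs 6).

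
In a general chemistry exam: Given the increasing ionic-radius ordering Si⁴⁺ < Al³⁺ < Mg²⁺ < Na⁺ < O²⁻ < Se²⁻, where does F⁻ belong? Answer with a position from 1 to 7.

Tabulating Z and e⁻: Si⁴⁺ has 10 e⁻ (Z=14), Al³⁺ has 10 e⁻ (Z=13), Mg²⁺ has 10 e⁻ (Z=12), Na⁺ has 10 e⁻ (Z=11), F⁻ has 10 e⁻ (Z=9), O²⁻ has 10 e⁻ (Z=8), Se²⁻ has 36 e⁻ (Z=34). Si⁴⁺ < Al³⁺ (isoelectronic, higher Z=14 is smaller); Al³⁺ < Mg²⁺ (both 10 e⁻, Z=13>12); Mg²⁺ < Na⁺ (isoelectronic, higher Z=12 is smaller); Na⁺ < F⁻ (isoelectronic, higher Z=11 is smaller); F⁻ < O²⁻ (isoelectronic, higher Z=9 is smaller); O²⁻ < Se²⁻ (same group, period 2 vs 4).
The complete sequence is Si⁴⁺ < Al³⁺ < Mg²⁺ < Na⁺ < F⁻ < O²⁻ < Se²⁻. F⁻ sits at position 5.

5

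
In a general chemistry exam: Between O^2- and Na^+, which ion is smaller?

Na^+

Each ion has 10 electrons. The ranking follows nuclear charge in reverse — greater Z gives a smaller radius. Na^+ (Z=11), O^2- (Z=8).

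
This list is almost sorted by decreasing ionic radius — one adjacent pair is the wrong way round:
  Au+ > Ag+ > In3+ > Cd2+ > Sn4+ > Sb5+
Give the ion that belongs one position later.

Scanning neighbour by neighbour, only In3+/Cd2+ violates a trend: In3+ and Cd2+ share 46 electrons; the higher nuclear charge on In (Z=49) contracts it more, so In3+ < Cd2+. That makes In3+ the one sitting a position early relative to where it belongs.

In3+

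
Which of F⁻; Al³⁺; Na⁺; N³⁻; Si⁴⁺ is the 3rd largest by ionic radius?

Na⁺

Each ion has 10 electrons. The ranking follows nuclear charge in reverse — greater Z gives a smaller radius. Si⁴⁺ (Z=14), Al³⁺ (Z=13), Na⁺ (Z=11), F⁻ (Z=9), N³⁻ (Z=7).
Full ascending order: Si⁴⁺ < Al³⁺ < Na⁺ < F⁻ < N³⁻. Counting from the largest, position 3 is Na⁺.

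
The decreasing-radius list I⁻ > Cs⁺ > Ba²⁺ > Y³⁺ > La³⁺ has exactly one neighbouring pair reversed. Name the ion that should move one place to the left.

La³⁺

Scanning neighbour by neighbour, only Y³⁺/La³⁺ violates a trend: same group and charge — period 5 sits above period 6, so Y³⁺ is smaller. That makes La³⁺ the one sitting a position late relative to where it belongs.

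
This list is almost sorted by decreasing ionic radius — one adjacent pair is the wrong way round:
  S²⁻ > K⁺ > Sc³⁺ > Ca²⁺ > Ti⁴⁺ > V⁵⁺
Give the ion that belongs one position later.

Scanning neighbour by neighbour, only Sc³⁺/Ca²⁺ violates a trend: they are isoelectronic (18 e⁻) and Sc has more protons than Ca (21 vs 20), making Sc³⁺ smaller. That makes Sc³⁺ the one sitting a position early relative to where it belongs.

Sc³⁺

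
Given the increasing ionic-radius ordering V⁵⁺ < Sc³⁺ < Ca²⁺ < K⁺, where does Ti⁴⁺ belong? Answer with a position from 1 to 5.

2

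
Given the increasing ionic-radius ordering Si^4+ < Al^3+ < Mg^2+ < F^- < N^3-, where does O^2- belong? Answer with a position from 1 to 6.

5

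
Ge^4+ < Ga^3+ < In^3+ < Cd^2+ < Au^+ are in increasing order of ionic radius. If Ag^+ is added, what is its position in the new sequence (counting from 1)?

First list Z and electron count for each: Ge^4+ has 28 e⁻ (Z=32), Ga^3+ has 28 e⁻ (Z=31), In^3+ has 46 e⁻ (Z=49), Cd^2+ has 46 e⁻ (Z=48), Ag^+ has 46 e⁻ (Z=47), Au^+ has 78 e⁻ (Z=79). Ge^4+ < Ga^3+ (both 28 e⁻, Z=32>31); Ga^3+ < In^3+ (same group, period 4 vs 5); In^3+ < Cd^2+ (both 46 e⁻, Z=49>48); Cd^2+ < Ag^+ (both 46 e⁻, Z=48>47); Ag^+ < Au^+ (same group, 1 shell fewer).
Merged order: Ge^4+ < Ga^3+ < In^3+ < Cd^2+ < Ag^+ < Au^+ — Ag^+ is number 5.

5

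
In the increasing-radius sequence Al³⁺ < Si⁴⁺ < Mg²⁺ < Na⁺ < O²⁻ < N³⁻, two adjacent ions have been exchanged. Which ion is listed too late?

Check each adjacent pair. Al³⁺ and Si⁴⁺ are reversed: Si⁴⁺ and Al³⁺ share 10 electrons; the higher nuclear charge on Si (Z=14) contracts it more, so Si⁴⁺ < Al³⁺. No other neighbouring pair contradicts the periodic trends, so Si⁴⁺ is the ion listed too late.

Si⁴⁺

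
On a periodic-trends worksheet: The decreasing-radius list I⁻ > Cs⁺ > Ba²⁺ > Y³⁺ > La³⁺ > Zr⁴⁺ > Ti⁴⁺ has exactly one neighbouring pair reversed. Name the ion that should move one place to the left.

The pair Y³⁺, La³⁺ is the wrong way round — same group and charge — period 5 sits above period 6, so Y³⁺ is smaller. All other adjacent pairs agree with periodic trends, so La³⁺ is the misplaced ion.

La³⁺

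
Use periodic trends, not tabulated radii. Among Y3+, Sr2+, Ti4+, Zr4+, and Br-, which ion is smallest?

Ti4+

Tabulating Z and e⁻: Ti4+ (Z=22, 18 e⁻), Zr4+ (Z=40, 36 e⁻), Y3+ (Z=39, 36 e⁻), Sr2+ (Z=38, 36 e⁻), Br- (Z=35, 36 e⁻). Ti4+ < Zr4+ (same group, 1 shell fewer); Zr4+ < Y3+ (both 36 e⁻, Z=40>39); Y3+ < Sr2+ (both 36 e⁻, Z=39>38); Sr2+ < Br- (isoelectronic, higher Z=38 is smaller).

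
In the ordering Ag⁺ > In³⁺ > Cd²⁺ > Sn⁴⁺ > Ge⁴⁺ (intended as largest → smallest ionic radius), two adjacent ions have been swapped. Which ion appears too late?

Check each adjacent pair. In³⁺ and Cd²⁺ are reversed: In³⁺ and Cd²⁺ share 46 electrons; the higher nuclear charge on In (Z=49) contracts it more, so In³⁺ < Cd²⁺. No other neighbouring pair contradicts the periodic trends, so Cd²⁺ is the ion listed too late.

Cd²⁺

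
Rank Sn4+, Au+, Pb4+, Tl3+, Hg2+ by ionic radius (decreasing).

Work out protons and electrons: Sn4+: 46 e⁻, Z=50, Pb4+: 78 e⁻, Z=82, Tl3+: 78 e⁻, Z=81, Hg2+: 78 e⁻, Z=80, Au+: 78 e⁻, Z=79. Sn4+ < Pb4+ (same group, period 5 vs 6); Pb4+ < Tl3+ (isoelectronic, higher Z=82 is smaller); Tl3+ < Hg2+ (both 78 e⁻, Z=81>80); Hg2+ < Au+ (isoelectronic, higher Z=80 is smaller).

Au+ > Hg2+ > Tl3+ > Pb4+ > Sn4+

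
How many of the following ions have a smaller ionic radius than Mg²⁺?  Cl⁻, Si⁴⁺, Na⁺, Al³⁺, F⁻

2

Work out protons and electrons: Si⁴⁺: 10 e⁻, Z=14, Al³⁺: 10 e⁻, Z=13, Mg²⁺: 10 e⁻, Z=12, Na⁺: 10 e⁻, Z=11, F⁻: 10 e⁻, Z=9, Cl⁻: 18 e⁻, Z=17. Si⁴⁺ < Al³⁺ (both 10 e⁻, Z=14>13); Al³⁺ < Mg²⁺ (isoelectronic, higher Z=13 is smaller); Mg²⁺ < Na⁺ (isoelectronic, higher Z=12 is smaller); Na⁺ < F⁻ (isoelectronic, higher Z=11 is smaller); F⁻ < Cl⁻ (same group, period 2 vs 3).
Ordering all of them (including Mg²⁺) by radius gives Si⁴⁺ < Al³⁺ < Mg²⁺ < Na⁺ < F⁻ < Cl⁻. So 2 are smaller.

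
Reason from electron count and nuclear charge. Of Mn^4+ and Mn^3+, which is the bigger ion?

For a single element, ionic radius drops as positive charge rises — Mn^4+ < Mn^3+.

Mn^3+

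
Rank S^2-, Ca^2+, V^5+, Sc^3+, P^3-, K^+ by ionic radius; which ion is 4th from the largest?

Ca^2+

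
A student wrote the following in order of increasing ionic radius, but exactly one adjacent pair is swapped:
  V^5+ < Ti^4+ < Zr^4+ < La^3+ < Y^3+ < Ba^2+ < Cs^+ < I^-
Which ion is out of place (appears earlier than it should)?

The pair La^3+, Y^3+ is the wrong way round — both in group 3 with the same charge; Y^3+ (period 5) has the smaller radius. All other adjacent pairs agree with periodic trends, so La^3+ is the misplaced ion.

La^3+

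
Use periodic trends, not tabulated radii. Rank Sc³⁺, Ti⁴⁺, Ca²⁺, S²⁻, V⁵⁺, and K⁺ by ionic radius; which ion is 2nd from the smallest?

Each ion has 18 electrons. The ranking follows nuclear charge in reverse — greater Z gives a smaller radius. V⁵⁺ (Z=23), Ti⁴⁺ (Z=22), Sc³⁺ (Z=21), Ca²⁺ (Z=20), K⁺ (Z=19), S²⁻ (Z=16).
Full ascending order: V⁵⁺ < Ti⁴⁺ < Sc³⁺ < Ca²⁺ < K⁺ < S²⁻. Counting from the smallest, position 2 is Ti⁴⁺.

Ti⁴⁺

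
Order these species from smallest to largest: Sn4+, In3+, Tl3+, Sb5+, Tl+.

Sb5+ < Sn4+ < In3+ < Tl3+ < Tl+

Sb5+ (Z=51, 46 e⁻), Sn4+ (Z=50, 46 e⁻), In3+ (Z=49, 46 e⁻), Tl3+ (Z=81, 78 e⁻), Tl+ (Z=81, 80 e⁻). Sb5+ < Sn4+ (isoelectronic, higher Z=51 is smaller); Sn4+ < In3+ (both 46 e⁻, Z=50>49); In3+ < Tl3+ (same group, period 5 vs 6); Tl3+ < Tl+ (higher charge on the same element).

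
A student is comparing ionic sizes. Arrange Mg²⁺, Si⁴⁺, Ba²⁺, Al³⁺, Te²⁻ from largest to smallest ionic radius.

Si⁴⁺: 10 e⁻, Z=14, Al³⁺: 10 e⁻, Z=13, Mg²⁺: 10 e⁻, Z=12, Ba²⁺: 54 e⁻, Z=56, Te²⁻: 54 e⁻, Z=52. Si⁴⁺ < Al³⁺ (both 10 e⁻, Z=14>13); Al³⁺ < Mg²⁺ (isoelectronic, higher Z=13 is smaller); Mg²⁺ < Ba²⁺ (same group, 3 shells fewer); Ba²⁺ < Te²⁻ (isoelectronic, higher Z=56 is smaller).

Te²⁻ > Ba²⁺ > Mg²⁺ > Al³⁺ > Si⁴⁺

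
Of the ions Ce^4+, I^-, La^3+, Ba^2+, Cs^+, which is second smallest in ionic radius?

La^3+

These species are isoelectronic with 54 electrons. The only difference is the number of protons: Ce^4+ (Z=58), La^3+ (Z=57), Ba^2+ (Z=56), Cs^+ (Z=55), I^- (Z=53). The strongest nuclear pull (Ce^4+) gives the smallest ion.
Full ascending order: Ce^4+ < La^3+ < Ba^2+ < Cs^+ < I^-. Counting from the smallest, position 2 is La^3+.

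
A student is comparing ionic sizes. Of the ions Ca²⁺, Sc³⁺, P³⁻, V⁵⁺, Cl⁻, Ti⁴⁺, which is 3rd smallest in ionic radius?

Sc³⁺

Isoelectronic series (18 e⁻ each). Size is set by nuclear charge: more protons means a smaller ion. V⁵⁺ (Z=23), Ti⁴⁺ (Z=22), Sc³⁺ (Z=21), Ca²⁺ (Z=20), Cl⁻ (Z=17), P³⁻ (Z=15).
Full ascending order: V⁵⁺ < Ti⁴⁺ < Sc³⁺ < Ca²⁺ < Cl⁻ < P³⁻. Counting from the smallest, position 3 is Sc³⁺.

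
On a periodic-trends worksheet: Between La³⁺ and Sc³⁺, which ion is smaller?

Same group, same charge. Going down the group adds an extra shell of electrons, so the ion gets larger: Sc³⁺ is highest in the group and smallest.

Sc³⁺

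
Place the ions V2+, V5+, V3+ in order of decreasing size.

These are all V ions. Removing more electrons (higher positive charge) pulls the remaining electrons in closer, so V5+ is smallest and V2+ is largest.

V2+ > V3+ > V5+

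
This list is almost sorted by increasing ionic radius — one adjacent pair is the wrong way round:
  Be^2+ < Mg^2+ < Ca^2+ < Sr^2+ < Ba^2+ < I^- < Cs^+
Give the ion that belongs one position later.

Check each adjacent pair. I^- and Cs^+ are reversed: they are isoelectronic (54 e⁻) and Cs has more protons than I (55 vs 53), making Cs^+ smaller. No other neighbouring pair contradicts the periodic trends, so I^- is the ion listed too early.

I^-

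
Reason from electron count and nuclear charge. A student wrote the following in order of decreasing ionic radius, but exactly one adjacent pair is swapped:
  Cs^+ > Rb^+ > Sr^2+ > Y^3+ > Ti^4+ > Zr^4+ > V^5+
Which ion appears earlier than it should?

Scanning neighbour by neighbour, only Ti^4+/Zr^4+ violates a trend: Ti^4+ and Zr^4+ are in one column with the same charge; the lighter period-4 ion has one fewer shell and is smaller. That makes Ti^4+ the one sitting a position early relative to where it belongs.

Ti^4+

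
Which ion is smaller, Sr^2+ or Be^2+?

These ions sit in one column with identical charge. Each step down the periodic table adds a principal shell, increasing the radius.

Be^2+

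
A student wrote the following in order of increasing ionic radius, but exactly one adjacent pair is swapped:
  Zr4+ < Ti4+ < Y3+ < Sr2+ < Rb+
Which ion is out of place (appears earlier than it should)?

Zr4+

Compare adjacent ions: both in group 4 with the same charge; Ti4+ (period 4) has the smaller radius — yet in this increasing list Zr4+ sits before Ti4+. Nothing else is reversed, so Zr4+ should move one place to the right.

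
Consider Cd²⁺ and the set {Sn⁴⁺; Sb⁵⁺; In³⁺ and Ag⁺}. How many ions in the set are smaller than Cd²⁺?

3

These species are isoelectronic with 46 electrons. The only difference is the number of protons: Sb⁵⁺ (Z=51), Sn⁴⁺ (Z=50), In³⁺ (Z=49), Cd²⁺ (Z=48), Ag⁺ (Z=47). The strongest nuclear pull (Sb⁵⁺) gives the smallest ion.
Placing each against Cd²⁺: smaller — Sb⁵⁺, Sn⁴⁺, In³⁺; larger — Ag⁺. Count: 3.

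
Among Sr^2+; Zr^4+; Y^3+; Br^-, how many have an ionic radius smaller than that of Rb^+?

Isoelectronic series (36 e⁻ each). Size is set by nuclear charge: more protons means a smaller ion. Zr^4+ (Z=40), Y^3+ (Z=39), Sr^2+ (Z=38), Rb^+ (Z=37), Br^- (Z=35).
Relative to Rb^+, the ions that are smaller are Zr^4+, Y^3+, Sr^2+. That's 3.

3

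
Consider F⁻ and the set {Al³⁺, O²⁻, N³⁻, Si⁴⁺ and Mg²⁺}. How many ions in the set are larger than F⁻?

All of these have 10 electrons (isoelectronic). With the same electron cloud, the ion with the most protons pulls it in tightest. Nuclear charges: Si⁴⁺ (Z=14), Al³⁺ (Z=13), Mg²⁺ (Z=12), F⁻ (Z=9), O²⁻ (Z=8), N³⁻ (Z=7). Highest Z is smallest.
Placing each against F⁻: smaller — Si⁴⁺, Al³⁺, Mg²⁺; larger — O²⁻, N³⁻. So 2 are larger.

2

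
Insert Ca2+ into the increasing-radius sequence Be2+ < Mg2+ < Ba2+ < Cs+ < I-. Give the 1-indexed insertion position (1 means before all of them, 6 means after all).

3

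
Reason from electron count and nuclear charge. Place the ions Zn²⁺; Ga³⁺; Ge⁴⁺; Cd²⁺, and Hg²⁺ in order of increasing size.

Ge⁴⁺ < Ga³⁺ < Zn²⁺ < Cd²⁺ < Hg²⁺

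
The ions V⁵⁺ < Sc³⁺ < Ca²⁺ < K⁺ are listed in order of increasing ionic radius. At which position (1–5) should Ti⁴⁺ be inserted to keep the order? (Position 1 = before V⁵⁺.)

2

These species are isoelectronic with 18 electrons. The only difference is the number of protons: V⁵⁺ (Z=23), Ti⁴⁺ (Z=22), Sc³⁺ (Z=21), Ca²⁺ (Z=20), K⁺ (Z=19). The strongest nuclear pull (V⁵⁺) gives the smallest ion.
With Ti⁴⁺ included the full order is V⁵⁺ < Ti⁴⁺ < Sc³⁺ < Ca²⁺ < K⁺, so it takes position 2.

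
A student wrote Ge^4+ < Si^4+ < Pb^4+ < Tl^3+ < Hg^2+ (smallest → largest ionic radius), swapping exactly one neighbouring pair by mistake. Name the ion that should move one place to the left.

Compare adjacent ions: both in group 14 with the same charge; Si^4+ (period 3) has the smaller radius — yet in this increasing list Ge^4+ sits before Si^4+. Nothing else is reversed, so Si^4+ should move one place to the left.

Si^4+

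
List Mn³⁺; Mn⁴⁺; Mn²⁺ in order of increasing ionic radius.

For a single element, ionic radius drops as positive charge rises — Mn⁴⁺ < Mn²⁺.

Mn⁴⁺ < Mn³⁺ < Mn²⁺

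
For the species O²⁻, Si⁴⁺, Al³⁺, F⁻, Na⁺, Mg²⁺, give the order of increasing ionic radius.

All of these have 10 electrons (isoelectronic). With the same electron cloud, the ion with the most protons pulls it in tightest. Nuclear charges: Si⁴⁺ (Z=14), Al³⁺ (Z=13), Mg²⁺ (Z=12), Na⁺ (Z=11), F⁻ (Z=9), O²⁻ (Z=8). Highest Z is smallest.

Si⁴⁺ < Al³⁺ < Mg²⁺ < Na⁺ < F⁻ < O²⁻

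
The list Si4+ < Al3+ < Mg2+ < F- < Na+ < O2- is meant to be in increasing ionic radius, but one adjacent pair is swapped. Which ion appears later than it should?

Check each adjacent pair. F- and Na+ are reversed: both have 10 electrons but Z(Na)=11 > Z(F)=9, so Na+ should be the smaller of the two. No other neighbouring pair contradicts the periodic trends, so Na+ is the ion listed too late.

Na+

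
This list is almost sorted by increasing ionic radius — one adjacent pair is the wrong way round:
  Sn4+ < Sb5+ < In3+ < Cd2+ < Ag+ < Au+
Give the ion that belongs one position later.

The pair Sn4+, Sb5+ is the wrong way round — both have 46 electrons but Z(Sb)=51 > Z(Sn)=50, so Sb5+ should be the smaller of the two. All other adjacent pairs agree with periodic trends, so Sn4+ is the misplaced ion.

Sn4+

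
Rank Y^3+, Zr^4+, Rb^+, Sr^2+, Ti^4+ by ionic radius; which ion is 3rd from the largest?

Tabulating Z and e⁻: Ti^4+ has 18 e⁻ (Z=22), Zr^4+ has 36 e⁻ (Z=40), Y^3+ has 36 e⁻ (Z=39), Sr^2+ has 36 e⁻ (Z=38), Rb^+ has 36 e⁻ (Z=37). Ti^4+ < Zr^4+ (same group, 1 shell fewer); Zr^4+ < Y^3+ (both 36 e⁻, Z=40>39); Y^3+ < Sr^2+ (isoelectronic, higher Z=39 is smaller); Sr^2+ < Rb^+ (both 36 e⁻, Z=38>37).
Full ascending order: Ti^4+ < Zr^4+ < Y^3+ < Sr^2+ < Rb^+. Counting from the largest, position 3 is Y^3+.

Y^3+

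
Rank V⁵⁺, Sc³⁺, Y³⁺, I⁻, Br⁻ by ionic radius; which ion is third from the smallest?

Y³⁺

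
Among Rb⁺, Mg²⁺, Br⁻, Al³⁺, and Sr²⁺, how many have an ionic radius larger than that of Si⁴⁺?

Work out protons and electrons: Si⁴⁺ has 10 e⁻ (Z=14), Al³⁺ has 10 e⁻ (Z=13), Mg²⁺ has 10 e⁻ (Z=12), Sr²⁺ has 36 e⁻ (Z=38), Rb⁺ has 36 e⁻ (Z=37), Br⁻ has 36 e⁻ (Z=35). Si⁴⁺ < Al³⁺ (both 10 e⁻, Z=14>13); Al³⁺ < Mg²⁺ (both 10 e⁻, Z=13>12); Mg²⁺ < Sr²⁺ (same group, period 3 vs 5); Sr²⁺ < Rb⁺ (both 36 e⁻, Z=38>37); Rb⁺ < Br⁻ (both 36 e⁻, Z=37>35).
Overall: Si⁴⁺ < Al³⁺ < Mg²⁺ < Sr²⁺ < Rb⁺ < Br⁻. Si⁴⁺ has 0 below it and 5 above. Count: 5.

5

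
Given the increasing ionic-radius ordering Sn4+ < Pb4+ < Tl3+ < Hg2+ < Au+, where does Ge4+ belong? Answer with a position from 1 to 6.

1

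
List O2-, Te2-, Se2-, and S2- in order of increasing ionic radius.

Same group, same charge. Going down the group adds an extra shell of electrons, so the ion gets larger: O2- is highest in the group and smallest.

O2- < S2- < Se2- < Te2-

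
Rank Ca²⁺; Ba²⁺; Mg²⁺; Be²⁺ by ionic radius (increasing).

Same group, same charge. Going down the group adds an extra shell of electrons, so the ion gets larger: Be²⁺ is highest in the group and smallest.

Be²⁺ < Mg²⁺ < Ca²⁺ < Ba²⁺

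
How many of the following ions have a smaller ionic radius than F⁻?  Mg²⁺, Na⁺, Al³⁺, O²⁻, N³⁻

Isoelectronic series (10 e⁻ each). Size is set by nuclear charge: more protons means a smaller ion. Al³⁺ (Z=13), Mg²⁺ (Z=12), Na⁺ (Z=11), F⁻ (Z=9), O²⁻ (Z=8), N³⁻ (Z=7).
Overall: Al³⁺ < Mg²⁺ < Na⁺ < F⁻ < O²⁻ < N³⁻. F⁻ has 3 below it and 2 above. That's 3.

3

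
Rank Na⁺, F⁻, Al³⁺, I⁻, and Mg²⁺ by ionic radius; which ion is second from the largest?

F⁻

Tabulating Z and e⁻: Al³⁺ has 10 e⁻ (Z=13), Mg²⁺ has 10 e⁻ (Z=12), Na⁺ has 10 e⁻ (Z=11), F⁻ has 10 e⁻ (Z=9), I⁻ has 54 e⁻ (Z=53). Al³⁺ < Mg²⁺ (isoelectronic, higher Z=13 is smaller); Mg²⁺ < Na⁺ (isoelectronic, higher Z=12 is smaller); Na⁺ < F⁻ (isoelectronic, higher Z=11 is smaller); F⁻ < I⁻ (same group, 3 shells fewer).
That gives Al³⁺ < Mg²⁺ < Na⁺ < F⁻ < I⁻. From the largest end, number 2 is F⁻.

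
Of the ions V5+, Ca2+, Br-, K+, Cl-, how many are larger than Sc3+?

First list Z and electron count for each: V5+ (Z=23, 18 e⁻), Sc3+ (Z=21, 18 e⁻), Ca2+ (Z=20, 18 e⁻), K+ (Z=19, 18 e⁻), Cl- (Z=17, 18 e⁻), Br- (Z=35, 36 e⁻). V5+ < Sc3+ (both 18 e⁻, Z=23>21); Sc3+ < Ca2+ (isoelectronic, higher Z=21 is smaller); Ca2+ < K+ (both 18 e⁻, Z=20>19); K+ < Cl- (isoelectronic, higher Z=19 is smaller); Cl- < Br- (same group, period 3 vs 4).
Ordering all of them (including Sc3+) by radius gives V5+ < Sc3+ < Ca2+ < K+ < Cl- < Br-. So 4 are larger.

4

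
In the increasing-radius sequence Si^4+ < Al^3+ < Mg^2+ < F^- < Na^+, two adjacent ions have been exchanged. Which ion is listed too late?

Na^+

The pair F^-, Na^+ is the wrong way round — they are isoelectronic (10 e⁻) and Na has more protons than F (11 vs 9), making Na^+ smaller. All other adjacent pairs agree with periodic trends, so Na^+ is the misplaced ion.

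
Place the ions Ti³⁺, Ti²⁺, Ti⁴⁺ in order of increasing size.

Ti⁴⁺ < Ti³⁺ < Ti²⁺

Same element, different charge: the more highly charged cation has fewer electrons and a greater effective nuclear charge per electron, making Ti⁴⁺ the smallest.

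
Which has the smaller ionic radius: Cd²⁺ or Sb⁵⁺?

These species are isoelectronic with 46 electrons. The only difference is the number of protons: Sb⁵⁺ (Z=51), Cd²⁺ (Z=48). The strongest nuclear pull (Sb⁵⁺) gives the smallest ion.

Sb⁵⁺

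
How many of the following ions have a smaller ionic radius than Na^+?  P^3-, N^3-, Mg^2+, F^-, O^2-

1

Mg^2+: 10 e⁻, Z=12, Na^+: 10 e⁻, Z=11, F^-: 10 e⁻, Z=9, O^2-: 10 e⁻, Z=8, N^3-: 10 e⁻, Z=7, P^3-: 18 e⁻, Z=15. Mg^2+ < Na^+ (both 10 e⁻, Z=12>11); Na^+ < F^- (both 10 e⁻, Z=11>9); F^- < O^2- (isoelectronic, higher Z=9 is smaller); O^2- < N^3- (both 10 e⁻, Z=8>7); N^3- < P^3- (same group, period 2 vs 3).
Ordering all of them (including Na^+) by radius gives Mg^2+ < Na^+ < F^- < O^2- < N^3- < P^3-. That's 1.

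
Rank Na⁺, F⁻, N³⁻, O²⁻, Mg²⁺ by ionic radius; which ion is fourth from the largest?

Each ion has 10 electrons. The ranking follows nuclear charge in reverse — greater Z gives a smaller radius. Mg²⁺ (Z=12), Na⁺ (Z=11), F⁻ (Z=9), O²⁻ (Z=8), N³⁻ (Z=7).
Full ascending order: Mg²⁺ < Na⁺ < F⁻ < O²⁻ < N³⁻. Counting from the largest, position 4 is Na⁺.

Na⁺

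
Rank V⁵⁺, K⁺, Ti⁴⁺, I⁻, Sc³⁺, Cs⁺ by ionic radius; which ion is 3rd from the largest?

K⁺

V⁵⁺: 18 e⁻, Z=23, Ti⁴⁺: 18 e⁻, Z=22, Sc³⁺: 18 e⁻, Z=21, K⁺: 18 e⁻, Z=19, Cs⁺: 54 e⁻, Z=55, I⁻: 54 e⁻, Z=53. V⁵⁺ < Ti⁴⁺ (both 18 e⁻, Z=23>22); Ti⁴⁺ < Sc³⁺ (both 18 e⁻, Z=22>21); Sc³⁺ < K⁺ (both 18 e⁻, Z=21>19); K⁺ < Cs⁺ (same group, period 4 vs 6); Cs⁺ < I⁻ (both 54 e⁻, Z=55>53).
Ordering: V⁵⁺ < Ti⁴⁺ < Sc³⁺ < K⁺ < Cs⁺ < I⁻. The 3rd largest is K⁺.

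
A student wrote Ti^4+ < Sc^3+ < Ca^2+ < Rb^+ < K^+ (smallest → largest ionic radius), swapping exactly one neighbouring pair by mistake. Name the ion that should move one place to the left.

The pair Rb^+, K^+ is the wrong way round — both in group 1 with the same charge; K^+ (period 4) has the smaller radius. All other adjacent pairs agree with periodic trends, so K^+ is the misplaced ion.

K^+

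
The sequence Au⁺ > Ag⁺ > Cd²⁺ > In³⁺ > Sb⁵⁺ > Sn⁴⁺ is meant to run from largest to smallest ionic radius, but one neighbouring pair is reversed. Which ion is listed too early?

The pair Sb⁵⁺, Sn⁴⁺ is the wrong way round — both have 46 electrons but Z(Sb)=51 > Z(Sn)=50, so Sb⁵⁺ should be the smaller of the two. All other adjacent pairs agree with periodic trends, so Sb⁵⁺ is the misplaced ion.

Sb⁵⁺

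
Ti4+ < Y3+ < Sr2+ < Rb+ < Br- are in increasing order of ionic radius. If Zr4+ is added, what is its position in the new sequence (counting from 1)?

2

Electron counts and nuclear charges: Ti4+ (Z=22, 18 e⁻), Zr4+ (Z=40, 36 e⁻), Y3+ (Z=39, 36 e⁻), Sr2+ (Z=38, 36 e⁻), Rb+ (Z=37, 36 e⁻), Br- (Z=35, 36 e⁻). Ti4+ < Zr4+ (same group, period 4 vs 5); Zr4+ < Y3+ (both 36 e⁻, Z=40>39); Y3+ < Sr2+ (both 36 e⁻, Z=39>38); Sr2+ < Rb+ (both 36 e⁻, Z=38>37); Rb+ < Br- (isoelectronic, higher Z=37 is smaller).
The complete sequence is Ti4+ < Zr4+ < Y3+ < Sr2+ < Rb+ < Br-. Zr4+ sits at position 2.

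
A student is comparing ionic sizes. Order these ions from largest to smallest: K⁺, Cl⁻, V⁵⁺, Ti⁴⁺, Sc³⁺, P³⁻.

P³⁻ > Cl⁻ > K⁺ > Sc³⁺ > Ti⁴⁺ > V⁵⁺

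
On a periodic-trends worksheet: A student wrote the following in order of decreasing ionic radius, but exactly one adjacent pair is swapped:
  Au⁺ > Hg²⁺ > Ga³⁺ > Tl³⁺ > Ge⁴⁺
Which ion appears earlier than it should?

Ga³⁺

Check each adjacent pair. Ga³⁺ and Tl³⁺ are reversed: both in group 13 with the same charge; Ga³⁺ (period 4) has the smaller radius. No other neighbouring pair contradicts the periodic trends, so Ga³⁺ is the ion listed too early.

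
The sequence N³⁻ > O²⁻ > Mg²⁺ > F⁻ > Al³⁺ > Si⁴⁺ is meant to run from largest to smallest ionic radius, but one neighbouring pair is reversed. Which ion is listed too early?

Compare adjacent ions: both have 10 electrons but Z(Mg)=12 > Z(F)=9, so Mg²⁺ should be the smaller of the two — yet in this decreasing list Mg²⁺ sits before F⁻. Nothing else is reversed, so Mg²⁺ should move one place to the right.

Mg²⁺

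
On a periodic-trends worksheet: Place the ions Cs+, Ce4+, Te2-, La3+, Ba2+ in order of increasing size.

Ce4+ < La3+ < Ba2+ < Cs+ < Te2-

All of these have 54 electrons (isoelectronic). With the same electron cloud, the ion with the most protons pulls it in tightest. Nuclear charges: Ce4+ (Z=58), La3+ (Z=57), Ba2+ (Z=56), Cs+ (Z=55), Te2- (Z=52). Highest Z is smallest.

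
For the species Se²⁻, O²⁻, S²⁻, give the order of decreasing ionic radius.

All are in the same group with charge -2. Radius grows down the group as n (the outermost shell) increases.

Se²⁻ > S²⁻ > O²⁻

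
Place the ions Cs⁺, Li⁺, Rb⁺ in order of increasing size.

Li⁺ < Rb⁺ < Cs⁺

All are in the same group with charge +1. Radius grows down the group as n (the outermost shell) increases.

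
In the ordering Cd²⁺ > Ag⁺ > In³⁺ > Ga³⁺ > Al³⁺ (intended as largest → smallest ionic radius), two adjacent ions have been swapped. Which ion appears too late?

Ag⁺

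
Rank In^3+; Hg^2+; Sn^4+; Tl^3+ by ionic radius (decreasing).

Hg^2+ > Tl^3+ > In^3+ > Sn^4+

Sn^4+ has 46 e⁻ (Z=50), In^3+ has 46 e⁻ (Z=49), Tl^3+ has 78 e⁻ (Z=81), Hg^2+ has 78 e⁻ (Z=80). Sn^4+ < In^3+ (both 46 e⁻, Z=50>49); In^3+ < Tl^3+ (same group, period 5 vs 6); Tl^3+ < Hg^2+ (isoelectronic, higher Z=81 is smaller).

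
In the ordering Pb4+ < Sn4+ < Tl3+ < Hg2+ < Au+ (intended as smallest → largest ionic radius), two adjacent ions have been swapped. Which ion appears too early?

The pair Pb4+, Sn4+ is the wrong way round — same group and charge — period 5 sits above period 6, so Sn4+ is smaller. All other adjacent pairs agree with periodic trends, so Pb4+ is the misplaced ion.

Pb4+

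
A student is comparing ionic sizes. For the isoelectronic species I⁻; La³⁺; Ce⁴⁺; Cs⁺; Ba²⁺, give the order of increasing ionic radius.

These species are isoelectronic with 54 electrons. The only difference is the number of protons: Ce⁴⁺ (Z=58), La³⁺ (Z=57), Ba²⁺ (Z=56), Cs⁺ (Z=55), I⁻ (Z=53). The strongest nuclear pull (Ce⁴⁺) gives the smallest ion.

Ce⁴⁺ < La³⁺ < Ba²⁺ < Cs⁺ < I⁻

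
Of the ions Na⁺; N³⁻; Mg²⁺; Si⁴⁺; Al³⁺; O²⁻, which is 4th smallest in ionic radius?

These species are isoelectronic with 10 electrons. The only difference is the number of protons: Si⁴⁺ (Z=14), Al³⁺ (Z=13), Mg²⁺ (Z=12), Na⁺ (Z=11), O²⁻ (Z=8), N³⁻ (Z=7). The strongest nuclear pull (Si⁴⁺) gives the smallest ion.
Full ascending order: Si⁴⁺ < Al³⁺ < Mg²⁺ < Na⁺ < O²⁻ < N³⁻. Counting from the smallest, position 4 is Na⁺.

Na⁺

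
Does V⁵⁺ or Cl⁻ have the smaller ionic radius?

V⁵⁺

Isoelectronic series (18 e⁻ each). Size is set by nuclear charge: more protons means a smaller ion. V⁵⁺ (Z=23), Cl⁻ (Z=17).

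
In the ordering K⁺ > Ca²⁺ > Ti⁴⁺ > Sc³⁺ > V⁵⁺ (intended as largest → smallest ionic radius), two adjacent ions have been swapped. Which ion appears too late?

Sc³⁺

Compare adjacent ions: they are isoelectronic (18 e⁻) and Ti has more protons than Sc (22 vs 21), making Ti⁴⁺ smaller — yet in this decreasing list Ti⁴⁺ sits before Sc³⁺. Nothing else is reversed, so Sc³⁺ should move one place to the left.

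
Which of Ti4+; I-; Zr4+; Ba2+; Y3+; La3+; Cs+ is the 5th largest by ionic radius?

Ti4+ has 18 e⁻ (Z=22), Zr4+ has 36 e⁻ (Z=40), Y3+ has 36 e⁻ (Z=39), La3+ has 54 e⁻ (Z=57), Ba2+ has 54 e⁻ (Z=56), Cs+ has 54 e⁻ (Z=55), I- has 54 e⁻ (Z=53). Ti4+ < Zr4+ (same group, period 4 vs 5); Zr4+ < Y3+ (both 36 e⁻, Z=40>39); Y3+ < La3+ (same group, 1 shell fewer); La3+ < Ba2+ (both 54 e⁻, Z=57>56); Ba2+ < Cs+ (both 54 e⁻, Z=56>55); Cs+ < I- (both 54 e⁻, Z=55>53).
Ordering: Ti4+ < Zr4+ < Y3+ < La3+ < Ba2+ < Cs+ < I-. The 5th largest is Y3+.

Y3+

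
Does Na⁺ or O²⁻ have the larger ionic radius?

O²⁻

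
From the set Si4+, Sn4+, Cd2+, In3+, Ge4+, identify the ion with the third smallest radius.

Sn4+

Si4+ has 10 e⁻ (Z=14), Ge4+ has 28 e⁻ (Z=32), Sn4+ has 46 e⁻ (Z=50), In3+ has 46 e⁻ (Z=49), Cd2+ has 46 e⁻ (Z=48). Si4+ < Ge4+ (same group, period 3 vs 4); Ge4+ < Sn4+ (same group, 1 shell fewer); Sn4+ < In3+ (isoelectronic, higher Z=50 is smaller); In3+ < Cd2+ (both 46 e⁻, Z=49>48).
Full ascending order: Si4+ < Ge4+ < Sn4+ < In3+ < Cd2+. Counting from the smallest, position 3 is Sn4+.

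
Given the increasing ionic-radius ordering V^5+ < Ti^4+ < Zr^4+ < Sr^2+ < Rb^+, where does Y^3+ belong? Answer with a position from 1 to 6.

4

Tabulating Z and e⁻: V^5+: 18 e⁻, Z=23, Ti^4+: 18 e⁻, Z=22, Zr^4+: 36 e⁻, Z=40, Y^3+: 36 e⁻, Z=39, Sr^2+: 36 e⁻, Z=38, Rb^+: 36 e⁻, Z=37. V^5+ < Ti^4+ (isoelectronic, higher Z=23 is smaller); Ti^4+ < Zr^4+ (same group, period 4 vs 5); Zr^4+ < Y^3+ (both 36 e⁻, Z=40>39); Y^3+ < Sr^2+ (both 36 e⁻, Z=39>38); Sr^2+ < Rb^+ (both 36 e⁻, Z=38>37).
The complete sequence is V^5+ < Ti^4+ < Zr^4+ < Y^3+ < Sr^2+ < Rb^+. Y^3+ sits at position 4.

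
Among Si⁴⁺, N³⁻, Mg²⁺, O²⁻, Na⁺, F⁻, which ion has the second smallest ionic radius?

Each ion has 10 electrons. The ranking follows nuclear charge in reverse — greater Z gives a smaller radius. Si⁴⁺ (Z=14), Mg²⁺ (Z=12), Na⁺ (Z=11), F⁻ (Z=9), O²⁻ (Z=8), N³⁻ (Z=7).
Full ascending order: Si⁴⁺ < Mg²⁺ < Na⁺ < F⁻ < O²⁻ < N³⁻. Counting from the smallest, position 2 is Mg²⁺.

Mg²⁺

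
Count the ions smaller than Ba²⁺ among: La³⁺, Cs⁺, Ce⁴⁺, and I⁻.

2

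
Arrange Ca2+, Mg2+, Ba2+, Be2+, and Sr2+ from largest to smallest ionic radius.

These ions sit in one column with identical charge. Each step down the periodic table adds a principal shell, increasing the radius.

Ba2+ > Sr2+ > Ca2+ > Mg2+ > Be2+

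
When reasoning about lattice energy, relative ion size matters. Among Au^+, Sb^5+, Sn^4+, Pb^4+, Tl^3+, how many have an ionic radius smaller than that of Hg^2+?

4

First list Z and electron count for each: Sb^5+ has 46 e⁻ (Z=51), Sn^4+ has 46 e⁻ (Z=50), Pb^4+ has 78 e⁻ (Z=82), Tl^3+ has 78 e⁻ (Z=81), Hg^2+ has 78 e⁻ (Z=80), Au^+ has 78 e⁻ (Z=79). Sb^5+ < Sn^4+ (both 46 e⁻, Z=51>50); Sn^4+ < Pb^4+ (same group, period 5 vs 6); Pb^4+ < Tl^3+ (both 78 e⁻, Z=82>81); Tl^3+ < Hg^2+ (isoelectronic, higher Z=81 is smaller); Hg^2+ < Au^+ (isoelectronic, higher Z=80 is smaller).
Placing each against Hg^2+: smaller — Sb^5+, Sn^4+, Pb^4+, Tl^3+; larger — Au^+. Count: 4.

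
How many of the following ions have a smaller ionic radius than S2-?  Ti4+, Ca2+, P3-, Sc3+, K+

4

Isoelectronic series (18 e⁻ each). Size is set by nuclear charge: more protons means a smaller ion. Ti4+ (Z=22), Sc3+ (Z=21), Ca2+ (Z=20), K+ (Z=19), S2- (Z=16), P3- (Z=15).
Overall: Ti4+ < Sc3+ < Ca2+ < K+ < S2- < P3-. S2- has 4 below it and 1 above. That's 4.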